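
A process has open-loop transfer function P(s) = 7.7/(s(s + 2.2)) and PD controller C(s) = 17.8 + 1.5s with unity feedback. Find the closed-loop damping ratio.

ζ = 0.587

Forward path: (17.8 + 1.5s)·7.7/(s(s+2.2)). The closed-loop characteristic equation is s² + (2.2 + 7.7·1.5)s + 7.7·17.8 = 0.
That is s² + 13.75s + 137.1 = 0, so ω_n = 11.71 rad/s and ζ = 13.75/(2·11.71) = 0.5872.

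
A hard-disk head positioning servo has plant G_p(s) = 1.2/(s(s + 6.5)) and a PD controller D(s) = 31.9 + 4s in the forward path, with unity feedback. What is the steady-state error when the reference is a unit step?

0

The open loop D(s)G_p(s) has a pole at the origin (type 1), so the static position error constant is infinite and e_ss = 1/(1+∞) = 0.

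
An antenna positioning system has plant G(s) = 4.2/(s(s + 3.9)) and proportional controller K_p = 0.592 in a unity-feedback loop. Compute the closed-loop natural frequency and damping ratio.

The closed-loop denominator is s(s+3.9) + 0.592·4.2 = s² + 3.9s + 2.486.
Matching s² + 2ζω_n s + ω_n²: ω_n = √2.486 = 1.577 rad/s and 2ζω_n = 3.9, so ζ = 3.9/(2·1.577) = 1.24.

ω_n = 1.58 rad/s, ζ = 1.24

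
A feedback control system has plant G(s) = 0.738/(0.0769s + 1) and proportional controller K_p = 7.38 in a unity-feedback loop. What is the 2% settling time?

Closed loop: T(s) = K_p·G/(1+K_p·G) = 5.446/(0.0769s + 1 + 5.446), with pole at s = −(1 + 5.446)/0.0769 = −83.83.
τ = 1/83.83 = 0.01193 s, so 2% settling time ≈ 4τ = 0.0477 s.

T_s ≈ 0.0477 s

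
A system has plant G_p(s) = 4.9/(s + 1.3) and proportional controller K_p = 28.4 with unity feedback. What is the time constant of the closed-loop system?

Closed-loop transfer function: T(s) = K_p·G_p(s)/(1 + K_p·G_p(s)) = 139.2/(s + 1.3 + 139.2) = 139.2/(s + 140.5).
Time constant τ = 1/140.5 = 0.00712 s.

τ = 0.00712 s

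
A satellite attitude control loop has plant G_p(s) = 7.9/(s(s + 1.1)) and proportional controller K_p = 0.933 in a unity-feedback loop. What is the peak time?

From 1 + K_pG_p(s) = 0: s² + 1.1s + 7.371 = 0 ⇒ ω_n = 2.715, ζ = 0.2026.
Damped frequency ω_d = ω_n√(1−ζ²) = 2.659 rad/s, so peak time T_p = π/ω_d = 1.18 s.

T_p = 1.18 s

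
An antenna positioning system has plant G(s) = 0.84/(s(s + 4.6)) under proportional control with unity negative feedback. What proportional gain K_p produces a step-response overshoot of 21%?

K_p = 31.8

From %OS = 100·exp(−πζ/√(1−ζ²)) = 21%, ζ = −ln(0.21)/√(π²+ln²(0.21)) = 0.4449.
Characteristic equation s² + 4.6s + 0.84K_p = 0 gives ζ = 4.6/(2√(0.84K_p)).
Setting ζ = 0.4449: √(0.84K_p) = 4.6/(2·0.4449) = 5.17, so K_p = 26.73/0.84 = 31.8.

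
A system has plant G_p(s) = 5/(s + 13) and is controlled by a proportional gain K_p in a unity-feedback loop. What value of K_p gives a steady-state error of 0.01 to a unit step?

For a type-0 loop with proportional control, e_ss = 1/(1 + K_p·G_p(0)).
G_p(0) = 0.3846. Require 1/(1 + K_p·0.3846) = 0.01, so 1 + 0.3846·K_p = 100.
K_p = (100 − 1)/0.3846 = 257.

K_p = 257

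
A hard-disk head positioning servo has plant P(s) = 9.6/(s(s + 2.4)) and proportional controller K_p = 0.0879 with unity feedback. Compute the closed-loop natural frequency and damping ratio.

ω_n = 0.919 rad/s, ζ = 1.31

1 + K_p·P(s) = 0 gives s² + 2.4s + 0.8438 = 0.
Matching s² + 2ζω_n s + ω_n²: ω_n = √0.8438 = 0.9186 rad/s and 2ζω_n = 2.4, so ζ = 2.4/(2·0.9186) = 1.31.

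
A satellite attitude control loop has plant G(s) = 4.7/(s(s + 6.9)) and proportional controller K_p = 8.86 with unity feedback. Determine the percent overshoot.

From 1 + K_pG(s) = 0: s² + 6.9s + 41.64 = 0 ⇒ ω_n = 6.453, ζ = 0.5346.
%OS = 100·exp(−πζ/√(1−ζ²)) = 100·exp(−π·0.5346/√0.7142) = 13.7%.

13.7%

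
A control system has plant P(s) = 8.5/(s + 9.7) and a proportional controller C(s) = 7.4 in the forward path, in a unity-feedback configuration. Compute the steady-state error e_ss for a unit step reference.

The loop is type 0. Static position error constant K_pos = C(0)·P(0) = 7.4·0.8763 = 6.485.
Steady-state error to a unit step: e_ss = 1/(1+K_pos) = 1/7.485 = 0.134.

0.134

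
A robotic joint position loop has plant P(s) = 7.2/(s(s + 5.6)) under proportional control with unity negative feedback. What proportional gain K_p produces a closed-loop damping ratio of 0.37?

Closed-loop characteristic equation: s² + 5.6s + K_p·7.2 = 0.
So ω_n = √(7.2K_p) and 2ζω_n = 5.6, giving ζ = 5.6/(2√(7.2K_p)).
Setting ζ = 0.37: √(7.2K_p) = 5.6/(2·0.37) = 7.568, so K_p = 57.27/7.2 = 7.95.

K_p = 7.95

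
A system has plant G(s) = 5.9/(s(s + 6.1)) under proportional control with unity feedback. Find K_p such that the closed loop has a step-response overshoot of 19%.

K_p = 7.22

From %OS = 100·exp(−πζ/√(1−ζ²)) = 19%, ζ = −ln(0.19)/√(π²+ln²(0.19)) = 0.4673.
Characteristic equation s² + 6.1s + 5.9K_p = 0 gives ζ = 6.1/(2√(5.9K_p)).
Setting ζ = 0.4673: √(5.9K_p) = 6.1/(2·0.4673) = 6.526, so K_p = 42.59/5.9 = 7.22.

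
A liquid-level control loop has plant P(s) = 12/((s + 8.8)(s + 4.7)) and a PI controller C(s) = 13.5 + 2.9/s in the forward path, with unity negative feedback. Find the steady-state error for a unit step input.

0

The open loop C(s)P(s) has a pole at the origin (type 1), so the static position error constant is infinite and e_ss = 1/(1+∞) = 0.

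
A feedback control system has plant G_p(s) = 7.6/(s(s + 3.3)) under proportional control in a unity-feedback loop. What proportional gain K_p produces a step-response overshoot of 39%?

From %OS = 100·exp(−πζ/√(1−ζ²)) = 39%, ζ = −ln(0.39)/√(π²+ln²(0.39)) = 0.2871.
Characteristic equation s² + 3.3s + 7.6K_p = 0 gives ζ = 3.3/(2√(7.6K_p)).
Setting ζ = 0.2871: √(7.6K_p) = 3.3/(2·0.2871) = 5.747, so K_p = 33.03/7.6 = 4.35.

K_p = 4.35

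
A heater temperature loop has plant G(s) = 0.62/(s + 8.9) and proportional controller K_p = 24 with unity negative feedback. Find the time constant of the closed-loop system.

Closed-loop transfer function: T(s) = K_p·G(s)/(1 + K_p·G(s)) = 14.88/(s + 8.9 + 14.88) = 14.88/(s + 23.78).
Time constant τ = 1/23.78 = 0.0421 s.

τ = 0.0421 s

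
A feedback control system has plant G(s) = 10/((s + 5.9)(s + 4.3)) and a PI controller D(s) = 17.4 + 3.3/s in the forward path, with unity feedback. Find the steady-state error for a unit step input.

The open loop D(s)G(s) has a pole at the origin (type 1), so the static position error constant is infinite and e_ss = 1/(1+∞) = 0.

0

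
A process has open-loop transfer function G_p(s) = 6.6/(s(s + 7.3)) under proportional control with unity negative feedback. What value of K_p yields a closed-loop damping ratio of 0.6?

Closed-loop characteristic equation: s² + 7.3s + K_p·6.6 = 0.
So ω_n = √(6.6K_p) and 2ζω_n = 7.3, giving ζ = 7.3/(2√(6.6K_p)).
Setting ζ = 0.6: √(6.6K_p) = 7.3/(2·0.6) = 6.083, so K_p = 37.01/6.6 = 5.61.

K_p = 5.61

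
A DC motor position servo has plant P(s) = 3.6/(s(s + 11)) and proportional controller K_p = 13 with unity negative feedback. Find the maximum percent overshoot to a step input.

The closed-loop denominator s² + 11s + 46.8 gives ω_n = √46.8 = 6.841 and ζ = 11/(2ω_n) = 0.804.
%OS = 100·exp(−πζ/√(1−ζ²)) = 100·exp(−π·0.804/√0.3536) = 1.43%.

1.43%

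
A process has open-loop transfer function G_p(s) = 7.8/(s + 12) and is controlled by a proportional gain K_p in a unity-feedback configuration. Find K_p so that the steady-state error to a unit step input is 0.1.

The loop is type 0, so e_ss(step) = 1/(1 + K_pos) with K_pos = K_p·G_p(0).
G_p(0) = 0.65. Require 1/(1 + K_p·0.65) = 0.1, so 1 + 0.65·K_p = 10.
K_p = (10 − 1)/0.65 = 13.8.

K_p = 13.8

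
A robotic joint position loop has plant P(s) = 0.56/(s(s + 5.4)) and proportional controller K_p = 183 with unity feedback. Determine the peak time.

T_p = 0.322 s

Closed-loop characteristic equation: s² + 5.4s + 102.5 = 0, so ω_n = 10.12 rad/s and ζ = 5.4/(2·10.12) = 0.2667.
Damped frequency ω_d = ω_n√(1−ζ²) = 9.757 rad/s, so peak time T_p = π/ω_d = 0.322 s.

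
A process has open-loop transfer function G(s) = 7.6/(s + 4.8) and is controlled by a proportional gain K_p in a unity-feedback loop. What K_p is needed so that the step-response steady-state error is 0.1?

The loop is type 0, so e_ss(step) = 1/(1 + K_pos) with K_pos = K_p·G(0).
G(0) = 1.583. Require 1/(1 + K_p·1.583) = 0.1, so 1 + 1.583·K_p = 10.
K_p = (10 − 1)/1.583 = 5.68.

K_p = 5.68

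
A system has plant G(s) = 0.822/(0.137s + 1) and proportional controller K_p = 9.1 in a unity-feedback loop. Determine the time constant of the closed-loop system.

τ = 0.0162 s

Closed loop: T(s) = K_p·G/(1+K_p·G) = 7.48/(0.137s + 1 + 7.48), with pole at s = −(1 + 7.48)/0.137 = −61.9.
Closed-loop time constant τ = 1/61.9 = 0.0162 s.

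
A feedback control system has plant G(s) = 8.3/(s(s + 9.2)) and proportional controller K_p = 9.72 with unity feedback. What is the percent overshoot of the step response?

Closed-loop characteristic equation: s² + 9.2s + 80.68 = 0, so ω_n = 8.982 rad/s and ζ = 9.2/(2·8.982) = 0.5121.
%OS = 100·exp(−πζ/√(1−ζ²)) = 100·exp(−π·0.5121/√0.7377) = 15.4%.

15.4%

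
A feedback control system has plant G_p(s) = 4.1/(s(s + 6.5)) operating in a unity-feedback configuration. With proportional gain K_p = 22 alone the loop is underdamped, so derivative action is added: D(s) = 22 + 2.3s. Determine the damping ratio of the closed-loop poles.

Forward path: (22 + 2.3s)·4.1/(s(s+6.5)). The closed-loop characteristic equation is s² + (6.5 + 4.1·2.3)s + 4.1·22 = 0.
That is s² + 15.93s + 90.2 = 0, so ω_n = 9.497 rad/s and ζ = 15.93/(2·9.497) = 0.8387.

ζ = 0.839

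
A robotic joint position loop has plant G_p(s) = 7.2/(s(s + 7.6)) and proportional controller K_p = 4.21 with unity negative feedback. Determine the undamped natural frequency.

ω_n = 5.51 rad/s

With unity feedback the closed-loop characteristic equation is s² + 7.6s + 4.21·7.2 = s² + 7.6s + 30.31 = 0.
So ω_n² = 30.31 ⇒ ω_n = 5.506 rad/s, and ζ = 7.6/(2ω_n) = 0.69.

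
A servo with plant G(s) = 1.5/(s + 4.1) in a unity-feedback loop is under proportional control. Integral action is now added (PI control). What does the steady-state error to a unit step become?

0

Adding integral action puts a pole at s = 0 in the forward path, raising the system type to 1; a type-1 loop has zero steady-state error to a step.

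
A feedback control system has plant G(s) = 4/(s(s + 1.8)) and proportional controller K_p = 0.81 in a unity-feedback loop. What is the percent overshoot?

Closed-loop characteristic equation: s² + 1.8s + 3.24 = 0, so ω_n = 1.8 rad/s and ζ = 1.8/(2·1.8) = 0.5.
%OS = 100·exp(−πζ/√(1−ζ²)) = 100·exp(−π·0.5/√0.75) = 16.3%.

16.3%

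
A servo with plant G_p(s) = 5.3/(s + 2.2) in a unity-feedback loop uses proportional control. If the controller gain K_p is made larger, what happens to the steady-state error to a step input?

The position error constant K_pos = K_p·G_p(0) grows with K_p, and e_ss = 1/(1+K_pos) falls.

decrease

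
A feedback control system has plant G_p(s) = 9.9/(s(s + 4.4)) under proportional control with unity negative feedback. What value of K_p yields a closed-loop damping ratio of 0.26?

K_p = 7.23

Closed-loop characteristic equation: s² + 4.4s + K_p·9.9 = 0.
So ω_n = √(9.9K_p) and 2ζω_n = 4.4, giving ζ = 4.4/(2√(9.9K_p)).
Setting ζ = 0.26: √(9.9K_p) = 4.4/(2·0.26) = 8.462, so K_p = 71.6/9.9 = 7.23.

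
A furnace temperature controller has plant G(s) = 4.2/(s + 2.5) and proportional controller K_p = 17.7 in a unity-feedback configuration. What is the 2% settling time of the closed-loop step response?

Closed-loop transfer function: T(s) = K_p·G(s)/(1 + K_p·G(s)) = 74.34/(s + 2.5 + 74.34) = 74.34/(s + 76.84).
Time constant τ = 1/76.84 = 0.01301 s, so the 2% settling time is about 4τ = 0.0521 s.

T_s ≈ 0.0521 s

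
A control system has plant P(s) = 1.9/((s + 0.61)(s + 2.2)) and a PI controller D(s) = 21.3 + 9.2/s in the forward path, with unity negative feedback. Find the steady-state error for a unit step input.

The open loop D(s)P(s) has a pole at the origin (type 1), so the static position error constant is infinite and e_ss = 1/(1+∞) = 0.

0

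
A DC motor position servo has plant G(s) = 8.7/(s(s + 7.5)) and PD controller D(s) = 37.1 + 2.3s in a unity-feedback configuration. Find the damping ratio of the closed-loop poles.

ζ = 0.766

Forward path: (37.1 + 2.3s)·8.7/(s(s+7.5)). The closed-loop characteristic equation is s² + (7.5 + 8.7·2.3)s + 8.7·37.1 = 0.
That is s² + 27.51s + 322.8 = 0, so ω_n = 17.97 rad/s and ζ = 27.51/(2·17.97) = 0.7656.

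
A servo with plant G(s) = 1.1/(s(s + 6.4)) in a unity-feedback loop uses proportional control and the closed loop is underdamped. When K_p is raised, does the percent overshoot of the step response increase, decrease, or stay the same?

ζ = 6.4/(2√(1.1K_p)) decreases as K_p grows; lower damping means more overshoot.

increase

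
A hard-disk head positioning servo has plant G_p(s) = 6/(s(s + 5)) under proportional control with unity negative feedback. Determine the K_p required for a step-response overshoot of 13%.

K_p = 3.51

From %OS = 100·exp(−πζ/√(1−ζ²)) = 13%, ζ = −ln(0.13)/√(π²+ln²(0.13)) = 0.5446.
Characteristic equation s² + 5s + 6K_p = 0 gives ζ = 5/(2√(6K_p)).
Setting ζ = 0.5446: √(6K_p) = 5/(2·0.5446) = 4.59, so K_p = 21.07/6 = 3.51.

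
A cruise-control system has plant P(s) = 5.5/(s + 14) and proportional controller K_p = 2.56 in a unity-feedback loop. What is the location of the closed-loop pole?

Closed-loop transfer function: T(s) = K_p·P(s)/(1 + K_p·P(s)) = 14.08/(s + 14 + 14.08) = 14.08/(s + 28.08).
The closed-loop pole is at s = −28.08.

s = -28.08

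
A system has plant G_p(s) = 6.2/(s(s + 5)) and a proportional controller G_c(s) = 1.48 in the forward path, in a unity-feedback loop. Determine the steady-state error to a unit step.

0

The open loop G_c(s)G_p(s) has a pole at the origin (type 1), so the static position error constant is infinite and e_ss = 1/(1+∞) = 0.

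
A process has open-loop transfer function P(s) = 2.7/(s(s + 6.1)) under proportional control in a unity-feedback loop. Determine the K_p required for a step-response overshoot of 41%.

K_p = 46.2

From %OS = 100·exp(−πζ/√(1−ζ²)) = 41%, ζ = −ln(0.41)/√(π²+ln²(0.41)) = 0.273.
Characteristic equation s² + 6.1s + 2.7K_p = 0 gives ζ = 6.1/(2√(2.7K_p)).
Setting ζ = 0.273: √(2.7K_p) = 6.1/(2·0.273) = 11.17, so K_p = 124.8/2.7 = 46.2.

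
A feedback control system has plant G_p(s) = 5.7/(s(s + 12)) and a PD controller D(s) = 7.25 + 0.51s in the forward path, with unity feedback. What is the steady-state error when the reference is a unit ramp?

The loop has one pole at the origin (type 1). Velocity error constant K_v = lim_{s→0} s·D(s)G_p(s) = 7.25·5.7/12 = 3.444.
Steady-state error to a unit ramp: e_ss = 1/K_v = 0.29.

0.29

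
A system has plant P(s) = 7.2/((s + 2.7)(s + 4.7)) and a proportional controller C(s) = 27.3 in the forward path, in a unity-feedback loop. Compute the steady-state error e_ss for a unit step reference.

0.0606

The loop is type 0. Static position error constant K_pos = C(0)·P(0) = 27.3·0.5674 = 15.49.
Steady-state error to a unit step: e_ss = 1/(1+K_pos) = 1/16.49 = 0.0606.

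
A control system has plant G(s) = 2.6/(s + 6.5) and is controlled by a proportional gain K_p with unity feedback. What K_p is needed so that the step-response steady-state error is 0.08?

K_p = 28.8

The loop is type 0, so e_ss(step) = 1/(1 + K_pos) with K_pos = K_p·G(0).
G(0) = 0.4. Require 1/(1 + K_p·0.4) = 0.08, so 1 + 0.4·K_p = 12.5.
K_p = (12.5 − 1)/0.4 = 28.8.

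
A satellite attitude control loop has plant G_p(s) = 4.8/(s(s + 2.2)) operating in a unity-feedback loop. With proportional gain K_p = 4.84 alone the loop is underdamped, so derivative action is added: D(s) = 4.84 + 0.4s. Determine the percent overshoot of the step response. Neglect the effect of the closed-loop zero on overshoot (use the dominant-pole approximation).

Forward path: (4.84 + 0.4s)·4.8/(s(s+2.2)). The closed-loop characteristic equation is s² + (2.2 + 4.8·0.4)s + 4.8·4.84 = 0.
That is s² + 4.12s + 23.23 = 0, so ω_n = 4.82 rad/s and ζ = 4.12/(2·4.82) = 0.4274.
%OS = 100·exp(−πζ/√(1−ζ²)) = 22.6%.

22.6%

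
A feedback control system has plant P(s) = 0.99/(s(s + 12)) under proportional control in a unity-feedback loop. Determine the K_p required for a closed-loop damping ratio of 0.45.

Closed-loop characteristic equation: s² + 12s + K_p·0.99 = 0.
So ω_n = √(0.99K_p) and 2ζω_n = 12, giving ζ = 12/(2√(0.99K_p)).
Setting ζ = 0.45: √(0.99K_p) = 12/(2·0.45) = 13.33, so K_p = 177.8/0.99 = 180.

K_p = 180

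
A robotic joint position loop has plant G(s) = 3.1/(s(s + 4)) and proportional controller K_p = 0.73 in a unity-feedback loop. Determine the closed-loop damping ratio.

ζ = 1.33

1 + K_p·G(s) = 0 gives s² + 4s + 2.263 = 0.
So ω_n² = 2.263 ⇒ ω_n = 1.504 rad/s, and ζ = 4/(2ω_n) = 1.33.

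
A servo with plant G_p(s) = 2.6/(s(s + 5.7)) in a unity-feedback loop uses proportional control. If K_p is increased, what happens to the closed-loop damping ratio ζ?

ζ = 5.7/(2√(2.6K_p)); increasing K_p raises the denominator, so ζ falls.

decrease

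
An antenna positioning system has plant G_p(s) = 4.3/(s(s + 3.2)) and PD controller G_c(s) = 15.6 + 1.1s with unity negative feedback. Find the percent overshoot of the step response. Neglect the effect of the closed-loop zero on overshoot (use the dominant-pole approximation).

17.6%

Forward path: (15.6 + 1.1s)·4.3/(s(s+3.2)). The closed-loop characteristic equation is s² + (3.2 + 4.3·1.1)s + 4.3·15.6 = 0.
That is s² + 7.93s + 67.08 = 0, so ω_n = 8.19 rad/s and ζ = 7.93/(2·8.19) = 0.4841.
%OS = 100·exp(−πζ/√(1−ζ²)) = 17.6%.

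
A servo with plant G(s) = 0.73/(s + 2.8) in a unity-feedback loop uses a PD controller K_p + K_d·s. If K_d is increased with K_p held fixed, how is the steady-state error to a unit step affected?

unchanged

At s = 0 the derivative term contributes nothing: C(0) = K_p regardless of K_d, so K_pos = K_p·G(0) and e_ss are unchanged.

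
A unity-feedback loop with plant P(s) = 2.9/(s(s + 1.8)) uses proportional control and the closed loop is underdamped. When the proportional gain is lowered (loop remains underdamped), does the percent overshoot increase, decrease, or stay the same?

decrease

ζ = 1.8/(2√(2.9K_p)) rises as K_p falls; higher damping means less overshoot.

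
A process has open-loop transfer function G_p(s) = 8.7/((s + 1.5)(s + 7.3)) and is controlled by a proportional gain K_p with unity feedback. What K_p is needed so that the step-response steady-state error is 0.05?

Steady-state error for a unit step on this type-0 loop is 1/(1 + K_p·G_p(0)).
G_p(0) = 0.7945. Require 1/(1 + K_p·0.7945) = 0.05, so 1 + 0.7945·K_p = 20.
K_p = (20 − 1)/0.7945 = 23.9.

K_p = 23.9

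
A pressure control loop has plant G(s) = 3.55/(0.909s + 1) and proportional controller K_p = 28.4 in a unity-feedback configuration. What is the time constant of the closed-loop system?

τ = 0.00893 s

Closed loop: T(s) = K_p·G/(1+K_p·G) = 100.8/(0.909s + 1 + 100.8), with pole at s = −(1 + 100.8)/0.909 = −112.
Closed-loop time constant τ = 1/112 = 0.00893 s.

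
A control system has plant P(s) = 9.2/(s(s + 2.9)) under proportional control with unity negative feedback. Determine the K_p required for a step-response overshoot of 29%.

From %OS = 100·exp(−πζ/√(1−ζ²)) = 29%, ζ = −ln(0.29)/√(π²+ln²(0.29)) = 0.3666.
Characteristic equation s² + 2.9s + 9.2K_p = 0 gives ζ = 2.9/(2√(9.2K_p)).
Setting ζ = 0.3666: √(9.2K_p) = 2.9/(2·0.3666) = 3.955, so K_p = 15.64/9.2 = 1.7.

K_p = 1.7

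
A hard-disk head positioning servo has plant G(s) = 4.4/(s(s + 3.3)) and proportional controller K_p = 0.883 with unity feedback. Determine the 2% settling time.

The closed-loop denominator s² + 3.3s + 3.885 gives ω_n = √3.885 = 1.971 and ζ = 3.3/(2ω_n) = 0.8371.
2% settling time T_s ≈ 4/(ζω_n) = 4/1.65 = 2.42 s.

T_s ≈ 2.42 s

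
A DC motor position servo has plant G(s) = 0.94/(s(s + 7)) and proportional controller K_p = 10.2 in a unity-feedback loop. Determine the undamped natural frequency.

ω_n = 3.1 rad/s

1 + K_p·G(s) = 0 gives s² + 7s + 9.588 = 0.
Matching s² + 2ζω_n s + ω_n²: ω_n = √9.588 = 3.096 rad/s and 2ζω_n = 7, so ζ = 7/(2·3.096) = 1.13.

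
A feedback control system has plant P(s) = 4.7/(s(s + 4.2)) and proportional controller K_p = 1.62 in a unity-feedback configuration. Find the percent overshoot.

2.51%

Closed-loop characteristic equation: s² + 4.2s + 7.614 = 0, so ω_n = 2.759 rad/s and ζ = 4.2/(2·2.759) = 0.761.
%OS = 100·exp(−πζ/√(1−ζ²)) = 100·exp(−π·0.761/√0.4208) = 2.51%.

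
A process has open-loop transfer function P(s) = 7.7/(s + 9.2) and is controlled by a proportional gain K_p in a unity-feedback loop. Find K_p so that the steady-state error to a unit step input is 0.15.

The loop is type 0, so e_ss(step) = 1/(1 + K_pos) with K_pos = K_p·P(0).
P(0) = 0.837. Require 1/(1 + K_p·0.837) = 0.15, so 1 + 0.837·K_p = 6.667.
K_p = (6.667 − 1)/0.837 = 6.77.

K_p = 6.77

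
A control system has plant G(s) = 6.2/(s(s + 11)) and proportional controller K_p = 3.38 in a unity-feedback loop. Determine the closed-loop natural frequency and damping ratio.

1 + K_p·G(s) = 0 gives s² + 11s + 20.96 = 0.
So ω_n² = 20.96 ⇒ ω_n = 4.578 rad/s, and ζ = 11/(2ω_n) = 1.2.

ω_n = 4.58 rad/s, ζ = 1.2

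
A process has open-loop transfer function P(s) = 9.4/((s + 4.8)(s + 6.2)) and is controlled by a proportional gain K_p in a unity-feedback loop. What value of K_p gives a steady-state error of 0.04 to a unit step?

K_p = 76

The loop is type 0, so e_ss(step) = 1/(1 + K_pos) with K_pos = K_p·P(0).
P(0) = 0.3159. Require 1/(1 + K_p·0.3159) = 0.04, so 1 + 0.3159·K_p = 25.
K_p = (25 − 1)/0.3159 = 76.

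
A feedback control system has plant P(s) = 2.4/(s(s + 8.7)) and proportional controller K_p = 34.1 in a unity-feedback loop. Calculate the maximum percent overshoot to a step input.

From 1 + K_pP(s) = 0: s² + 8.7s + 81.84 = 0 ⇒ ω_n = 9.047, ζ = 0.4808.
%OS = 100·exp(−πζ/√(1−ζ²)) = 100·exp(−π·0.4808/√0.7688) = 17.9%.

17.9%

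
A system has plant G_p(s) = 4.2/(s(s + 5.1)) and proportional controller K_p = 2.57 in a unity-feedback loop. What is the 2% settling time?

The closed-loop denominator s² + 5.1s + 10.79 gives ω_n = √10.79 = 3.285 and ζ = 5.1/(2ω_n) = 0.7762.
2% settling time T_s ≈ 4/(ζω_n) = 4/2.55 = 1.57 s.

T_s ≈ 1.57 s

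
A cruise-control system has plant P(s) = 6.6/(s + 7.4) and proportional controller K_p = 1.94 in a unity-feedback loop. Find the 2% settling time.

Closed-loop transfer function: T(s) = K_p·P(s)/(1 + K_p·P(s)) = 12.8/(s + 7.4 + 12.8) = 12.8/(s + 20.2).
Time constant τ = 1/20.2 = 0.0495 s, so the 2% settling time is about 4τ = 0.198 s.

T_s ≈ 0.198 s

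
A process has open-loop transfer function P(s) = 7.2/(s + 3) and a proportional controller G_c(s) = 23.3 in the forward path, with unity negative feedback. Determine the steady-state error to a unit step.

0.0176

The loop is type 0. Static position error constant K_pos = G_c(0)·P(0) = 23.3·2.4 = 55.92.
Steady-state error to a unit step: e_ss = 1/(1+K_pos) = 1/56.92 = 0.0176.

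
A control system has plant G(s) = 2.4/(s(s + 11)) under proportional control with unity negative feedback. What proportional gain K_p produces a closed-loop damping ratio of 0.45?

Closed-loop characteristic equation: s² + 11s + K_p·2.4 = 0.
So ω_n = √(2.4K_p) and 2ζω_n = 11, giving ζ = 11/(2√(2.4K_p)).
Setting ζ = 0.45: √(2.4K_p) = 11/(2·0.45) = 12.22, so K_p = 149.4/2.4 = 62.2.

K_p = 62.2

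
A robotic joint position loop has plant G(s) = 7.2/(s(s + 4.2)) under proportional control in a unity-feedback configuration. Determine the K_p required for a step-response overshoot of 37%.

From %OS = 100·exp(−πζ/√(1−ζ²)) = 37%, ζ = −ln(0.37)/√(π²+ln²(0.37)) = 0.3017.
Characteristic equation s² + 4.2s + 7.2K_p = 0 gives ζ = 4.2/(2√(7.2K_p)).
Setting ζ = 0.3017: √(7.2K_p) = 4.2/(2·0.3017) = 6.96, so K_p = 48.44/7.2 = 6.73.

K_p = 6.73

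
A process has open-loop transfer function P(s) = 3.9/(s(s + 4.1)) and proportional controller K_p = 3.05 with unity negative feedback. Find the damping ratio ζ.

With unity feedback the closed-loop characteristic equation is s² + 4.1s + 3.05·3.9 = s² + 4.1s + 11.89 = 0.
So ω_n² = 11.89 ⇒ ω_n = 3.449 rad/s, and ζ = 4.1/(2ω_n) = 0.594.

ζ = 0.594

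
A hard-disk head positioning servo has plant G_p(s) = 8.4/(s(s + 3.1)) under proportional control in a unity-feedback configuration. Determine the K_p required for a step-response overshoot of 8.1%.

From %OS = 100·exp(−πζ/√(1−ζ²)) = 8.1%, ζ = −ln(0.081)/√(π²+ln²(0.081)) = 0.6247.
Characteristic equation s² + 3.1s + 8.4K_p = 0 gives ζ = 3.1/(2√(8.4K_p)).
Setting ζ = 0.6247: √(8.4K_p) = 3.1/(2·0.6247) = 2.481, so K_p = 6.156/8.4 = 0.733.

K_p = 0.733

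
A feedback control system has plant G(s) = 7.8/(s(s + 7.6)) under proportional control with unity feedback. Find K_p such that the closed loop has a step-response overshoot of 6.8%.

From %OS = 100·exp(−πζ/√(1−ζ²)) = 6.8%, ζ = −ln(0.068)/√(π²+ln²(0.068)) = 0.6502.
Characteristic equation s² + 7.6s + 7.8K_p = 0 gives ζ = 7.6/(2√(7.8K_p)).
Setting ζ = 0.6502: √(7.8K_p) = 7.6/(2·0.6502) = 5.845, so K_p = 34.16/7.8 = 4.38.

K_p = 4.38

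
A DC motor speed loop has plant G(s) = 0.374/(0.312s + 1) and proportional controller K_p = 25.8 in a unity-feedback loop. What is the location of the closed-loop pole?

s = -34.13

Closed loop: T(s) = K_p·G/(1+K_p·G) = 9.649/(0.312s + 1 + 9.649), with pole at s = −(1 + 9.649)/0.312 = −34.13.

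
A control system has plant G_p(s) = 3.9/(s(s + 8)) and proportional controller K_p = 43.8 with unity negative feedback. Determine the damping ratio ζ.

1 + K_p·G_p(s) = 0 gives s² + 8s + 170.8 = 0.
Matching s² + 2ζω_n s + ω_n²: ω_n = √170.8 = 13.07 rad/s and 2ζω_n = 8, so ζ = 8/(2·13.07) = 0.306.

ζ = 0.306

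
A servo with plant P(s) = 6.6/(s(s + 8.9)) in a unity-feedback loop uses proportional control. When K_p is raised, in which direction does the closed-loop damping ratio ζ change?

decrease

ζ = 8.9/(2√(6.6K_p)); increasing K_p raises the denominator, so ζ falls.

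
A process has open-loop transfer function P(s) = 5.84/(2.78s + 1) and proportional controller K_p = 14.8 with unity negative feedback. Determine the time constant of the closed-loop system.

τ = 0.0318 s

Closed loop: T(s) = K_p·P/(1+K_p·P) = 86.43/(2.78s + 1 + 86.43), with pole at s = −(1 + 86.43)/2.78 = −31.45.
Closed-loop time constant τ = 1/31.45 = 0.0318 s.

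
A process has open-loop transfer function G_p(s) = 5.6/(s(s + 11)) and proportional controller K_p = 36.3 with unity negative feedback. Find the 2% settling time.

From 1 + K_pG_p(s) = 0: s² + 11s + 203.3 = 0 ⇒ ω_n = 14.26, ζ = 0.3858.
2% settling time T_s ≈ 4/(ζω_n) = 4/5.5 = 0.727 s.

T_s ≈ 0.727 s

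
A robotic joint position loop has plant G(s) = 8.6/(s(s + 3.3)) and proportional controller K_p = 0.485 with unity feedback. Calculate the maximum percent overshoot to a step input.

1.35%

Closed-loop characteristic equation: s² + 3.3s + 4.171 = 0, so ω_n = 2.042 rad/s and ζ = 3.3/(2·2.042) = 0.8079.
%OS = 100·exp(−πζ/√(1−ζ²)) = 100·exp(−π·0.8079/√0.3473) = 1.35%.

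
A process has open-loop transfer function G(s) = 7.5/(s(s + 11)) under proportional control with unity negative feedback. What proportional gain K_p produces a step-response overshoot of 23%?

K_p = 22.5

From %OS = 100·exp(−πζ/√(1−ζ²)) = 23%, ζ = −ln(0.23)/√(π²+ln²(0.23)) = 0.4237.
Characteristic equation s² + 11s + 7.5K_p = 0 gives ζ = 11/(2√(7.5K_p)).
Setting ζ = 0.4237: √(7.5K_p) = 11/(2·0.4237) = 12.98, so K_p = 168.5/7.5 = 22.5.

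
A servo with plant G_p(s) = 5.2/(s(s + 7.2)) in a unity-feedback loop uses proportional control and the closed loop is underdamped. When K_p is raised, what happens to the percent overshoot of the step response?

increase

Characteristic equation s² + 7.2s + K_p·5.2 = 0: raising K_p raises ω_n while 2ζω_n = 7.2 is fixed, so ζ falls and overshoot grows.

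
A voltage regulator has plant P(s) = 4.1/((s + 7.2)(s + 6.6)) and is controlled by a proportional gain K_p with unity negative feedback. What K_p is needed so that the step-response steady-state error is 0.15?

The loop is type 0, so e_ss(step) = 1/(1 + K_pos) with K_pos = K_p·P(0).
P(0) = 0.08628. Require 1/(1 + K_p·0.08628) = 0.15, so 1 + 0.08628·K_p = 6.667.
K_p = (6.667 − 1)/0.08628 = 65.7.

K_p = 65.7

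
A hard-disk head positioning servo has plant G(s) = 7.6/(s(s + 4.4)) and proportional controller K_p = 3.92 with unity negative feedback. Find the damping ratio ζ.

ζ = 0.403

1 + K_p·G(s) = 0 gives s² + 4.4s + 29.79 = 0.
So ω_n² = 29.79 ⇒ ω_n = 5.458 rad/s, and ζ = 4.4/(2ω_n) = 0.403.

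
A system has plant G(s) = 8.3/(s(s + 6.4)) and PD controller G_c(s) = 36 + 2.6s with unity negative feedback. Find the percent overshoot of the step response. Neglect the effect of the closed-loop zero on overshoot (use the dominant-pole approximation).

1.32%

Forward path: (36 + 2.6s)·8.3/(s(s+6.4)). The closed-loop characteristic equation is s² + (6.4 + 8.3·2.6)s + 8.3·36 = 0.
That is s² + 27.98s + 298.8 = 0, so ω_n = 17.29 rad/s and ζ = 27.98/(2·17.29) = 0.8093.
%OS = 100·exp(−πζ/√(1−ζ²)) = 1.32%.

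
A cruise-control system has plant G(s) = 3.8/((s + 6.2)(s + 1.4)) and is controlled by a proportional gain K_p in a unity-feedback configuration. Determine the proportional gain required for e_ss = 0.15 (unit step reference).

The loop is type 0, so e_ss(step) = 1/(1 + K_pos) with K_pos = K_p·G(0).
G(0) = 0.4378. Require 1/(1 + K_p·0.4378) = 0.15, so 1 + 0.4378·K_p = 6.667.
K_p = (6.667 − 1)/0.4378 = 12.9.

K_p = 12.9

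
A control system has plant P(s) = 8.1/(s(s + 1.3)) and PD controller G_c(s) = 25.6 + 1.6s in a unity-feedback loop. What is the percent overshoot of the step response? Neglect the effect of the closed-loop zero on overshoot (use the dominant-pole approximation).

Forward path: (25.6 + 1.6s)·8.1/(s(s+1.3)). The closed-loop characteristic equation is s² + (1.3 + 8.1·1.6)s + 8.1·25.6 = 0.
That is s² + 14.26s + 207.4 = 0, so ω_n = 14.4 rad/s and ζ = 14.26/(2·14.4) = 0.4951.
%OS = 100·exp(−πζ/√(1−ζ²)) = 16.7%.

16.7%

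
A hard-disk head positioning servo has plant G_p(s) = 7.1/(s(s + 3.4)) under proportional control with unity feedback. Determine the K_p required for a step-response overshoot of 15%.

From %OS = 100·exp(−πζ/√(1−ζ²)) = 15%, ζ = −ln(0.15)/√(π²+ln²(0.15)) = 0.5169.
Characteristic equation s² + 3.4s + 7.1K_p = 0 gives ζ = 3.4/(2√(7.1K_p)).
Setting ζ = 0.5169: √(7.1K_p) = 3.4/(2·0.5169) = 3.289, so K_p = 10.82/7.1 = 1.52.

K_p = 1.52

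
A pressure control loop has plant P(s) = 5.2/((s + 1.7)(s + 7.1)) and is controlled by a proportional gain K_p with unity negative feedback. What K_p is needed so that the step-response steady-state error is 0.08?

The loop is type 0, so e_ss(step) = 1/(1 + K_pos) with K_pos = K_p·P(0).
P(0) = 0.4308. Require 1/(1 + K_p·0.4308) = 0.08, so 1 + 0.4308·K_p = 12.5.
K_p = (12.5 − 1)/0.4308 = 26.7.

K_p = 26.7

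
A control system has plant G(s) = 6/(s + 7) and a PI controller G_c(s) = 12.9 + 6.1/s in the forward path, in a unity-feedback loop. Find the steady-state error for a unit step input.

The open loop G_c(s)G(s) has a pole at the origin (type 1), so the static position error constant is infinite and e_ss = 1/(1+∞) = 0.

0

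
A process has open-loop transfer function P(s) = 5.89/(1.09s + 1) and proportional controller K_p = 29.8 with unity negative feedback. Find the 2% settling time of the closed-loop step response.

Closed loop: T(s) = K_p·P/(1+K_p·P) = 175.5/(1.09s + 1 + 175.5), with pole at s = −(1 + 175.5)/1.09 = −161.9.
τ = 1/161.9 = 0.006175 s, so 2% settling time ≈ 4τ = 0.0247 s.

T_s ≈ 0.0247 s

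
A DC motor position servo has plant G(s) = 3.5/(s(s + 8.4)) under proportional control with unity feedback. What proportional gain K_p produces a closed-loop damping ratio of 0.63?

Closed-loop characteristic equation: s² + 8.4s + K_p·3.5 = 0.
So ω_n = √(3.5K_p) and 2ζω_n = 8.4, giving ζ = 8.4/(2√(3.5K_p)).
Setting ζ = 0.63: √(3.5K_p) = 8.4/(2·0.63) = 6.667, so K_p = 44.44/3.5 = 12.7.

K_p = 12.7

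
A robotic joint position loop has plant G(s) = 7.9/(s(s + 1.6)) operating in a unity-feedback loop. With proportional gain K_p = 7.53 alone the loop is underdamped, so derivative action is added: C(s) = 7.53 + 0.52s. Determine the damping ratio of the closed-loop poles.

ζ = 0.37

Forward path: (7.53 + 0.52s)·7.9/(s(s+1.6)). The closed-loop characteristic equation is s² + (1.6 + 7.9·0.52)s + 7.9·7.53 = 0.
That is s² + 5.708s + 59.49 = 0, so ω_n = 7.713 rad/s and ζ = 5.708/(2·7.713) = 0.37.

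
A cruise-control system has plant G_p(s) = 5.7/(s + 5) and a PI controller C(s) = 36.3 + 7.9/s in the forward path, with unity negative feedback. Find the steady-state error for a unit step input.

The open loop C(s)G_p(s) has a pole at the origin (type 1), so the static position error constant is infinite and e_ss = 1/(1+∞) = 0.

0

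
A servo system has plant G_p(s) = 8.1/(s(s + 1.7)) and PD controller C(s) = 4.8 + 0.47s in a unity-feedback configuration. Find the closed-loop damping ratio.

Forward path: (4.8 + 0.47s)·8.1/(s(s+1.7)). The closed-loop characteristic equation is s² + (1.7 + 8.1·0.47)s + 8.1·4.8 = 0.
That is s² + 5.507s + 38.88 = 0, so ω_n = 6.235 rad/s and ζ = 5.507/(2·6.235) = 0.4416.

ζ = 0.442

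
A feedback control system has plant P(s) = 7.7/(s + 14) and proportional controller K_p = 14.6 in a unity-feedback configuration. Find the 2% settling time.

Closed-loop transfer function: T(s) = K_p·P(s)/(1 + K_p·P(s)) = 112.4/(s + 14 + 112.4) = 112.4/(s + 126.4).
Time constant τ = 1/126.4 = 0.00791 s, so the 2% settling time is about 4τ = 0.0316 s.

T_s ≈ 0.0316 s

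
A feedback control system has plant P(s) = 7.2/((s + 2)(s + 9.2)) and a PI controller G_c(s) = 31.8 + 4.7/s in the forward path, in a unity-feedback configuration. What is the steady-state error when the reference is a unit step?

0

The open loop G_c(s)P(s) has a pole at the origin (type 1), so the static position error constant is infinite and e_ss = 1/(1+∞) = 0.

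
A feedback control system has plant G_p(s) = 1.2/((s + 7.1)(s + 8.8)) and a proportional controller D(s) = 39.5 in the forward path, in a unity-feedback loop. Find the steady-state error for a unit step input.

0.569

The loop is type 0. Static position error constant K_pos = D(0)·G_p(0) = 39.5·0.01921 = 0.7586.
Steady-state error to a unit step: e_ss = 1/(1+K_pos) = 1/1.759 = 0.569.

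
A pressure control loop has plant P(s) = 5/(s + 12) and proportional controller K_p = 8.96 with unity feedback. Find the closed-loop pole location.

Closed-loop transfer function: T(s) = K_p·P(s)/(1 + K_p·P(s)) = 44.8/(s + 12 + 44.8) = 44.8/(s + 56.8).
The closed-loop pole is at s = −56.8.

s = -56.8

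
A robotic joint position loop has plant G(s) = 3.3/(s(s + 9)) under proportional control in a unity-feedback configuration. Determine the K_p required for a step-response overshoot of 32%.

From %OS = 100·exp(−πζ/√(1−ζ²)) = 32%, ζ = −ln(0.32)/√(π²+ln²(0.32)) = 0.341.
Characteristic equation s² + 9s + 3.3K_p = 0 gives ζ = 9/(2√(3.3K_p)).
Setting ζ = 0.341: √(3.3K_p) = 9/(2·0.341) = 13.2, so K_p = 174.2/3.3 = 52.8.

K_p = 52.8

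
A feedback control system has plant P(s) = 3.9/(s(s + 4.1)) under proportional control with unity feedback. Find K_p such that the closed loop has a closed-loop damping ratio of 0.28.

Closed-loop characteristic equation: s² + 4.1s + K_p·3.9 = 0.
So ω_n = √(3.9K_p) and 2ζω_n = 4.1, giving ζ = 4.1/(2√(3.9K_p)).
Setting ζ = 0.28: √(3.9K_p) = 4.1/(2·0.28) = 7.321, so K_p = 53.6/3.9 = 13.7.

K_p = 13.7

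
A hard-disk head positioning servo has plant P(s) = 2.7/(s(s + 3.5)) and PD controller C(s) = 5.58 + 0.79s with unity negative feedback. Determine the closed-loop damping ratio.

ζ = 0.726

Forward path: (5.58 + 0.79s)·2.7/(s(s+3.5)). The closed-loop characteristic equation is s² + (3.5 + 2.7·0.79)s + 2.7·5.58 = 0.
That is s² + 5.633s + 15.07 = 0, so ω_n = 3.881 rad/s and ζ = 5.633/(2·3.881) = 0.7256.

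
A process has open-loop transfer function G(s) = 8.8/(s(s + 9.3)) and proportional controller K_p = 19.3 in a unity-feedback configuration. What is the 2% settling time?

The closed-loop denominator s² + 9.3s + 169.8 gives ω_n = √169.8 = 13.03 and ζ = 9.3/(2ω_n) = 0.3568.
2% settling time T_s ≈ 4/(ζω_n) = 4/4.65 = 0.86 s.

T_s ≈ 0.86 s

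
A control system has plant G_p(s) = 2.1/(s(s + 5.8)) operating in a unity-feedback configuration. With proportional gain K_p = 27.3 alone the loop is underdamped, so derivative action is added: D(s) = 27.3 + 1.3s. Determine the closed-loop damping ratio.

ζ = 0.563

Forward path: (27.3 + 1.3s)·2.1/(s(s+5.8)). The closed-loop characteristic equation is s² + (5.8 + 2.1·1.3)s + 2.1·27.3 = 0.
That is s² + 8.53s + 57.33 = 0, so ω_n = 7.572 rad/s and ζ = 8.53/(2·7.572) = 0.5633.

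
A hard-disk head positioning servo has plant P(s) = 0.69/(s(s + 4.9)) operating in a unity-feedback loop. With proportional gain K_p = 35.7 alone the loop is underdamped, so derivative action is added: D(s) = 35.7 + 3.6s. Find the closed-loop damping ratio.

ζ = 0.744

Forward path: (35.7 + 3.6s)·0.69/(s(s+4.9)). The closed-loop characteristic equation is s² + (4.9 + 0.69·3.6)s + 0.69·35.7 = 0.
That is s² + 7.384s + 24.63 = 0, so ω_n = 4.963 rad/s and ζ = 7.384/(2·4.963) = 0.7439.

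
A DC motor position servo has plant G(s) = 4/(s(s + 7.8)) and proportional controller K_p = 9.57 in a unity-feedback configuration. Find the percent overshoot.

7.8%

The closed-loop denominator s² + 7.8s + 38.28 gives ω_n = √38.28 = 6.187 and ζ = 7.8/(2ω_n) = 0.6303.
%OS = 100·exp(−πζ/√(1−ζ²)) = 100·exp(−π·0.6303/√0.6027) = 7.8%.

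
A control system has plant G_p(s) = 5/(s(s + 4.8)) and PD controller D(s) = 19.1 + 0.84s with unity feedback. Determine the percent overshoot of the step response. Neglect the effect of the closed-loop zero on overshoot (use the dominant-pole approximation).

19.6%

Forward path: (19.1 + 0.84s)·5/(s(s+4.8)). The closed-loop characteristic equation is s² + (4.8 + 5·0.84)s + 5·19.1 = 0.
That is s² + 9s + 95.5 = 0, so ω_n = 9.772 rad/s and ζ = 9/(2·9.772) = 0.4605.
%OS = 100·exp(−πζ/√(1−ζ²)) = 19.6%.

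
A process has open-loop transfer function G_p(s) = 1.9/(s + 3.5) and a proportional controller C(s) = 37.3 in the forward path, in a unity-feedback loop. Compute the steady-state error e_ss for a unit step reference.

0.0471

The loop is type 0. Static position error constant K_pos = C(0)·G_p(0) = 37.3·0.5429 = 20.25.
Steady-state error to a unit step: e_ss = 1/(1+K_pos) = 1/21.25 = 0.0471.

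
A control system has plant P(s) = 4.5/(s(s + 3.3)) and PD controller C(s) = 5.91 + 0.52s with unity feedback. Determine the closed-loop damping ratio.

Forward path: (5.91 + 0.52s)·4.5/(s(s+3.3)). The closed-loop characteristic equation is s² + (3.3 + 4.5·0.52)s + 4.5·5.91 = 0.
That is s² + 5.64s + 26.59 = 0, so ω_n = 5.157 rad/s and ζ = 5.64/(2·5.157) = 0.5468.

ζ = 0.547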